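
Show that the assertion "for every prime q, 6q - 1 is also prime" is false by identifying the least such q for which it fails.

Check each prime q in order until 6q - 1 is not prime.
q = 2: 6q - 1 = 11, prime.
q = 3: 6q - 1 = 17, prime.
q = 5: 6q - 1 = 29, prime.
q = 7: 6q - 1 = 41, prime.
q = 11: 6q - 1 = 65 = 5 × 13, not prime.

q = 11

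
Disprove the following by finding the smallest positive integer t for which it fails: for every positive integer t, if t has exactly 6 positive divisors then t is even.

The first 6 eligible values, up to t = 44, all satisfy the conclusion.
t = 45: divisors of 45: 1, 3, 5, 9, 15, 45; 45 is odd.
So t = 45 is the smallest counterexample.

t = 45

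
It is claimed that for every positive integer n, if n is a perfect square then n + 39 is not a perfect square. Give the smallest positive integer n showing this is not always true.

The first 4 eligible values, up to n = 16, all satisfy the conclusion.
n = 25: 25 = 5² and 25 + 39 = 64 = 8².

n = 25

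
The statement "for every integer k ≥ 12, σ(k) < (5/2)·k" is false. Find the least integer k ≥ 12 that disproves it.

k = 24

Check each integer k ≥ 12 in order until the claim fails.
The first 12 eligible values, up to k = 23, all satisfy the conclusion.
k = 24: σ(24) = 60; 60 ≥ 60.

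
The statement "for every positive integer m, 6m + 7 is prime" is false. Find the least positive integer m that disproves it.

A counterexample is any positive integer m such that 6m + 7 is not prime; we check each in order.
For m = 1, 2 the conclusion holds.
m = 3: 6m + 7 = 25 = 5 × 5, composite.
Hence m = 3 is a counterexample.

m = 3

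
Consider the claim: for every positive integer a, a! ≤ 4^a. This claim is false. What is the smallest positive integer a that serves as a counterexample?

A counterexample is any positive integer a such that a! > 4^a; we check each in order.
a = 1: a! = 1 and 4^a = 4, so 1 ≤ 4.
a = 2: a! = 2 and 4^a = 16, so 2 ≤ 16.
a = 3: a! = 6 and 4^a = 64, so 6 ≤ 64.
a = 4: a! = 24 and 4^a = 256, so 24 ≤ 256.
a = 5: a! = 120 and 4^a = 1024, so 120 ≤ 1024.
a = 6: a! = 720 and 4^a = 4096, so 720 ≤ 4096.
a = 7: a! = 5040 and 4^a = 16384, so 5040 ≤ 16384.
a = 8: a! = 40320 and 4^a = 65536, so 40320 ≤ 65536.
a = 9: a! = 362880 and 4^a = 262144, so 362880 > 262144.
Thus a = 9 disproves the claim, and no smaller a works.

a = 9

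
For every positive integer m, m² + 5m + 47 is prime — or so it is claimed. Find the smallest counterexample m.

We need the least positive integer m for which m² + 5m + 47 is not prime.
For m = 1, 2, 3, 4, …, 35, 36, 37 the conclusion holds.
m = 38: m² + 5m + 47 = 1681 = 41 × 41, composite.

m = 38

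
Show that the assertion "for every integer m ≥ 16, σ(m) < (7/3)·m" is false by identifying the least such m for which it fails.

m = 24

For m = 16, 17, 18, 19, 20, 21, 22, 23 the conclusion holds.
m = 24: σ(24) = 60; 60 ≥ 56.
Thus m = 24 disproves the claim, and no smaller m works.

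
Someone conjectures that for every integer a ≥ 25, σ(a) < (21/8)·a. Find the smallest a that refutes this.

Check each integer a ≥ 25 in order until the claim fails.
The first 35 eligible values, up to a = 59, all satisfy the conclusion.
a = 60: σ(60) = 168; 168 ≥ 315/2.
Thus a = 60 disproves the claim, and no smaller a works.

a = 60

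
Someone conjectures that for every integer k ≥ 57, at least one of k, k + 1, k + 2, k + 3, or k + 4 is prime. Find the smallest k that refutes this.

We need the least integer k ≥ 57 for which k, k + 1, k + 2, k + 3, k + 4 are all composite.
k = 57: 59 is prime.
k = 58: 59 is prime.
k = 59: 59 is prime.
k = 60: 61 is prime.
k = 61: 61 is prime.
k = 62: 62 = 2 × 31; 63 = 3 × 21; 64 = 2 × 32; 65 = 5 × 13; 66 = 2 × 33 — all composite.
So k = 62 is the smallest counterexample.

k = 62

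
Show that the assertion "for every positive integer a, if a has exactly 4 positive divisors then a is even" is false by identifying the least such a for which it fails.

We need the least positive integer a for which a has exactly 4 positive divisors but a is odd.
For a = 6, 8, 10, 14 the conclusion holds.
a = 15: divisors of 15: 1, 3, 5, 15; 15 is odd.

a = 15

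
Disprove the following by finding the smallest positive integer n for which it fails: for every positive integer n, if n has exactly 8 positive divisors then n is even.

A counterexample is any positive integer n such that n has exactly 8 positive divisors but n is odd; we check each in order.
For n = 24, 30, 40, 42, …, 88, 102, 104 the conclusion holds.
n = 105: divisors of 105: 1, 3, 5, 7, 15, 21, 35, 105; 105 is odd.
Thus n = 105 disproves the claim, and no smaller n works.

n = 105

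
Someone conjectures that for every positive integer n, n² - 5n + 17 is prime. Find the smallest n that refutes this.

Check each positive integer n in order until n² - 5n + 17 is not prime.
The first 12 eligible values, up to n = 12, all satisfy the conclusion.
n = 13: n² - 5n + 17 = 121 = 11 × 11, composite.
Thus n = 13 disproves the claim, and no smaller n works.

n = 13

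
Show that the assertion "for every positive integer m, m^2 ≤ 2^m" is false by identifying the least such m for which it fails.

We need the least positive integer m for which m^2 > 2^m.
For m = 1, 2 the conclusion holds.
m = 3: m^2 = 9 and 2^m = 8, so 9 > 8.
Hence m = 3 is a counterexample.

m = 3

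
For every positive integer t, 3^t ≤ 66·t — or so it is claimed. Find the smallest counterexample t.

A counterexample is any positive integer t such that 3^t > 66·t; we check each in order.
For t = 1, 2, 3, 4, 5 the conclusion holds.
t = 6: 3^t = 729 and 66·t = 396, so 729 > 396.

t = 6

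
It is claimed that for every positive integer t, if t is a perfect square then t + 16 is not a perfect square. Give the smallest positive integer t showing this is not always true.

We need the least positive integer t for which t is a perfect square but t + 16 is a perfect square.
For t = 1, 4 the conclusion holds.
t = 9: 9 = 3² and 9 + 16 = 25 = 5².
So t = 9 is the smallest counterexample.

t = 9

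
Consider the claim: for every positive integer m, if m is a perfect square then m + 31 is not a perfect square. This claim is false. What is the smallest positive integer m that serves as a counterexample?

Check each positive integer m in order until m is a perfect square but m + 31 is a perfect square.
The first 14 eligible values, up to m = 196, all satisfy the conclusion.
m = 225: 225 = 15² and 225 + 31 = 256 = 16².

m = 225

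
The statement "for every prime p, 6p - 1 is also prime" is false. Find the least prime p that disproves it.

p = 2: 6p - 1 = 11, prime.
p = 3: 6p - 1 = 17, prime.
p = 5: 6p - 1 = 29, prime.
p = 7: 6p - 1 = 41, prime.
p = 11: 6p - 1 = 65 = 5 × 13, not prime.
Thus p = 11 disproves the claim, and no smaller p works.

p = 11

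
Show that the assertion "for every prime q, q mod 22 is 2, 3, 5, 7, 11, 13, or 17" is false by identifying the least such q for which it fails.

q = 19

A counterexample is any prime q such that the claim fails; we check each in order.
The first 7 eligible values, up to q = 17, all satisfy the conclusion.
q = 19: 19 mod 22 = 19 — not in {2, 3, 5, 7, 11, 13, 17}.
Thus q = 19 disproves the claim, and no smaller q works.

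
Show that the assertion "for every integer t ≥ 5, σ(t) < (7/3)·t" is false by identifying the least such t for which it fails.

For t = 5, 6, 7, 8, 9, 10, 11 the conclusion holds.
t = 12: σ(12) = 28; 28 ≥ 28.

t = 12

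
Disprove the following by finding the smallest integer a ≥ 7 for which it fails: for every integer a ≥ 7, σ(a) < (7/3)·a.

For a = 7, 8, 9, 10, 11 the conclusion holds.
a = 12: σ(12) = 28; 28 ≥ 28.

a = 12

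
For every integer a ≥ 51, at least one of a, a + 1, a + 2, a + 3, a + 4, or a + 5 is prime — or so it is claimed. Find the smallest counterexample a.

a = 90

Check each integer a ≥ 51 in order until a, a + 1, a + 2, a + 3, a + 4, a + 5 are all composite.
For a = 51, 52, 53, 54, …, 87, 88, 89 the conclusion holds.
a = 90: 90 = 2 × 45; 91 = 7 × 13; 92 = 2 × 46; 93 = 3 × 31; 94 = 2 × 47; 95 = 5 × 19 — all composite.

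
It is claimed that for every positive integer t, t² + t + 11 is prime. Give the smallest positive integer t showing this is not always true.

The first 9 eligible values, up to t = 9, all satisfy the conclusion.
t = 10: t² + t + 11 = 121 = 11 × 11, composite.
Thus t = 10 disproves the claim, and no smaller t works.

t = 10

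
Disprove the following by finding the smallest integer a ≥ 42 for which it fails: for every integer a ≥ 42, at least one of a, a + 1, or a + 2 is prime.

a = 44

For a = 42, 43 the conclusion holds.
a = 44: 44 = 2 × 22; 45 = 3 × 15; 46 = 2 × 23 — all composite.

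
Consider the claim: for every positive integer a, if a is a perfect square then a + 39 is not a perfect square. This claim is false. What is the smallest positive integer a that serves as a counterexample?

a = 25

Check each positive integer a in order until a is a perfect square but a + 39 is a perfect square.
For a = 1, 4, 9, 16 the conclusion holds.
a = 25: 25 = 5² and 25 + 39 = 64 = 8².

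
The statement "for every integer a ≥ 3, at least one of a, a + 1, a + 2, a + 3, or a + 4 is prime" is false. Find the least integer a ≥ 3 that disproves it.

a = 24

A counterexample is any integer a ≥ 3 such that a, a + 1, a + 2, a + 3, a + 4 are all composite; we check each in order.
For a = 3, 4, 5, 6, …, 21, 22, 23 the conclusion holds.
a = 24: 24 = 2 × 12; 25 = 5 × 5; 26 = 2 × 13; 27 = 3 × 9; 28 = 2 × 14 — all composite.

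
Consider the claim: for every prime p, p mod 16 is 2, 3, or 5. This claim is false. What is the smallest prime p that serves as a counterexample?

p = 7

p = 2: 2 mod 16 = 2.
p = 3: 3 mod 16 = 3.
p = 5: 5 mod 16 = 5.
p = 7: 7 mod 16 = 7 — not in {2, 3, 5}.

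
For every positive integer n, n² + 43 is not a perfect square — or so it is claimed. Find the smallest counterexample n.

n = 21

Check each positive integer n in order until n² + 43 is a perfect square.
For n = 1, 2, 3, 4, …, 18, 19, 20 the conclusion holds.
n = 21: 21² + 43 = 484 = 22², a perfect square.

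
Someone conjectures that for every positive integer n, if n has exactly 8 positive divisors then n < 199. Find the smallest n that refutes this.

Check each positive integer n in order until n has exactly 8 positive divisors but the claim fails.
For n = 24, 30, 40, 42, …, 189, 190, 195 the conclusion holds.
n = 222: τ(222) = 8; 222 ≥ 199.
Thus n = 222 disproves the claim, and no smaller n works.

n = 222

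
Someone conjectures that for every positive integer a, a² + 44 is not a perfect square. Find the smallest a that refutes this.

a = 10

A counterexample is any positive integer a such that a² + 44 is a perfect square; we check each in order.
The first 9 eligible values, up to a = 9, all satisfy the conclusion.
a = 10: 10² + 44 = 144 = 12², a perfect square.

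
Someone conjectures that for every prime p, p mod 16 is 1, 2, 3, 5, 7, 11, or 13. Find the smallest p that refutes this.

A counterexample is any prime p such that the claim fails; we check each in order.
The first 10 eligible values, up to p = 29, all satisfy the conclusion.
p = 31: 31 mod 16 = 15 — not in {1, 2, 3, 5, 7, 11, 13}.
So p = 31 is the smallest counterexample.

p = 31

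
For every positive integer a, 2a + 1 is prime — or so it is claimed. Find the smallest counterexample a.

We need the least positive integer a for which 2a + 1 is not prime.
For a = 1, 2, 3 the conclusion holds.
a = 4: 2a + 1 = 9 = 3 × 3, composite.

a = 4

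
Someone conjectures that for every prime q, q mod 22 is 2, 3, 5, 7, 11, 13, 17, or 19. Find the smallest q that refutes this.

q = 23

Check each prime q in order until the claim fails.
For q = 2, 3, 5, 7, 11, 13, 17, 19 the conclusion holds.
q = 23: 23 mod 22 = 1 — not in {2, 3, 5, 7, 11, 13, 17, 19}.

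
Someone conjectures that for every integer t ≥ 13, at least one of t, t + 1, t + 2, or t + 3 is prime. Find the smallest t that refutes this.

A counterexample is any integer t ≥ 13 such that t, t + 1, t + 2, t + 3 are all composite; we check each in order.
For t = 13, 14, 15, 16, …, 21, 22, 23 the conclusion holds.
t = 24: 24 = 2 × 12; 25 = 5 × 5; 26 = 2 × 13; 27 = 3 × 9 — all composite.
Thus t = 24 disproves the claim, and no smaller t works.

t = 24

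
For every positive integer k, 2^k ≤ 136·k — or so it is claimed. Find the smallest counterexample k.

A counterexample is any positive integer k such that 2^k > 136·k; we check each in order.
The first 10 eligible values, up to k = 10, all satisfy the conclusion.
k = 11: 2^k = 2048 and 136·k = 1496, so 2048 > 1496.

k = 11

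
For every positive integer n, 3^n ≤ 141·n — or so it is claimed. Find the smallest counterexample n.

A counterexample is any positive integer n such that 3^n > 141·n; we check each in order.
n = 1: 3^n = 3 and 141·n = 141, so 3 ≤ 141.
n = 2: 3^n = 9 and 141·n = 282, so 9 ≤ 282.
n = 3: 3^n = 27 and 141·n = 423, so 27 ≤ 423.
n = 4: 3^n = 81 and 141·n = 564, so 81 ≤ 564.
n = 5: 3^n = 243 and 141·n = 705, so 243 ≤ 705.
n = 6: 3^n = 729 and 141·n = 846, so 729 ≤ 846.
n = 7: 3^n = 2187 and 141·n = 987, so 2187 > 987.
Hence n = 7 is a counterexample.

n = 7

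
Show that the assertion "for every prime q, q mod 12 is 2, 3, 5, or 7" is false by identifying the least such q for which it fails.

q = 11

We need the least prime q for which the claim fails.
q = 2: 2 mod 12 = 2.
q = 3: 3 mod 12 = 3.
q = 5: 5 mod 12 = 5.
q = 7: 7 mod 12 = 7.
q = 11: 11 mod 12 = 11 — not in {2, 3, 5, 7}.
Thus q = 11 disproves the claim, and no smaller q works.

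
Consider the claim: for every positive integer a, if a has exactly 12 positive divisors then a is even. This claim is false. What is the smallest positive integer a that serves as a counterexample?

a = 315

Check each positive integer a in order until a has exactly 12 positive divisors but a is odd.
For a = 60, 72, 84, 90, …, 294, 306, 308 the conclusion holds.
a = 315: divisors of 315: 12 divisors; 315 is odd.
So a = 315 is the smallest counterexample.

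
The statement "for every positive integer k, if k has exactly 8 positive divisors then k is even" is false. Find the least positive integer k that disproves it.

k = 105

For k = 24, 30, 40, 42, …, 88, 102, 104 the conclusion holds.
k = 105: divisors of 105: 1, 3, 5, 7, 15, 21, 35, 105; 105 is odd.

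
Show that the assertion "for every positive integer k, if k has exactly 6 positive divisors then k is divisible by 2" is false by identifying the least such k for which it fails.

k = 45

We need the least positive integer k for which k has exactly 6 positive divisors but k is not divisible by 2.
The first 6 eligible values, up to k = 44, all satisfy the conclusion.
k = 45: τ(45) = 6; 45 mod 2 = 1.
Hence k = 45 is a counterexample.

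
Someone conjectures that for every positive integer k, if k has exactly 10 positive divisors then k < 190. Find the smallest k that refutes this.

k = 208

We need the least positive integer k for which k has exactly 10 positive divisors but the claim fails.
k = 48: τ(48) = 10; 48 < 190.
k = 80: τ(80) = 10; 80 < 190.
k = 112: τ(112) = 10; 112 < 190.
k = 162: τ(162) = 10; 162 < 190.
k = 176: τ(176) = 10; 176 < 190.
k = 208: τ(208) = 10; 208 ≥ 190.
Thus k = 208 disproves the claim, and no smaller k works.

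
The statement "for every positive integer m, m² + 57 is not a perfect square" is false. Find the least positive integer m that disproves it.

A counterexample is any positive integer m such that m² + 57 is a perfect square; we check each in order.
The first 7 eligible values, up to m = 7, all satisfy the conclusion.
m = 8: 8² + 57 = 121 = 11², a perfect square.

m = 8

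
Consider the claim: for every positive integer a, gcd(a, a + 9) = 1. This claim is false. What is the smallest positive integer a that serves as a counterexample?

a = 3

We need the least positive integer a for which gcd(a, a + 9) > 1.
a = 1: gcd(1, 10) = 1.
a = 2: gcd(2, 11) = 1.
a = 3: gcd(3, 12) = 3.
Thus a = 3 disproves the claim, and no smaller a works.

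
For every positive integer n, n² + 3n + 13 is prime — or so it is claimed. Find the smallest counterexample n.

Check each positive integer n in order until n² + 3n + 13 is not prime.
n = 1: n² + 3n + 13 = 17, prime.
n = 2: n² + 3n + 13 = 23, prime.
n = 3: n² + 3n + 13 = 31, prime.
n = 4: n² + 3n + 13 = 41, prime.
n = 5: n² + 3n + 13 = 53, prime.
n = 6: n² + 3n + 13 = 67, prime.
n = 7: n² + 3n + 13 = 83, prime.
n = 8: n² + 3n + 13 = 101, prime.
n = 9: n² + 3n + 13 = 121 = 11 × 11, composite.
Hence n = 9 is a counterexample.

n = 9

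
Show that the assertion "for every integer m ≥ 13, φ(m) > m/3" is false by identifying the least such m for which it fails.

Check each integer m ≥ 13 in order until the claim fails.
m = 13: φ(13) = 12 and 13/3 = 13/3, so φ(13) > 13/3.
m = 14: φ(14) = 6 and 14/3 = 14/3, so φ(14) > 14/3.
m = 15: φ(15) = 8 and 15/3 = 5, so φ(15) > 15/3.
m = 16: φ(16) = 8 and 16/3 = 16/3, so φ(16) > 16/3.
m = 17: φ(17) = 16 and 17/3 = 17/3, so φ(17) > 17/3.
m = 18: φ(18) = 6 and 18/3 = 6, so φ(18) ≤ 18/3.
Thus m = 18 disproves the claim, and no smaller m works.

m = 18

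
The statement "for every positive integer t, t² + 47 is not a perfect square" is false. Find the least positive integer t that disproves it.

A counterexample is any positive integer t such that t² + 47 is a perfect square; we check each in order.
For t = 1, 2, 3, 4, …, 20, 21, 22 the conclusion holds.
t = 23: 23² + 47 = 576 = 24², a perfect square.

t = 23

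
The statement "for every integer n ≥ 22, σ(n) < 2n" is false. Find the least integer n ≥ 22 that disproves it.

A counterexample is any integer n ≥ 22 such that the claim fails; we check each in order.
n = 22: σ(22) = 36; 36 < 44.
n = 23: σ(23) = 24; 24 < 46.
n = 24: σ(24) = 60; 60 ≥ 48.

n = 24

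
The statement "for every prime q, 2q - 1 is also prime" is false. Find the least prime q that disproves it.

q = 5

A counterexample is any prime q such that 2q - 1 is not prime; we check each in order.
q = 2: 2q - 1 = 3, prime.
q = 3: 2q - 1 = 5, prime.
q = 5: 2q - 1 = 9 = 3 × 3, not prime.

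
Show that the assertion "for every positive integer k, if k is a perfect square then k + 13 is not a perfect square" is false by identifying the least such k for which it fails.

k = 36

A counterexample is any positive integer k such that k is a perfect square but k + 13 is a perfect square; we check each in order.
The first 5 eligible values, up to k = 25, all satisfy the conclusion.
k = 36: 36 = 6² and 36 + 13 = 49 = 7².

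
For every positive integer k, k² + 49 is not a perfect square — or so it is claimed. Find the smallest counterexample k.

k = 24

A counterexample is any positive integer k such that k² + 49 is a perfect square; we check each in order.
For k = 1, 2, 3, 4, …, 21, 22, 23 the conclusion holds.
k = 24: 24² + 49 = 625 = 25², a perfect square.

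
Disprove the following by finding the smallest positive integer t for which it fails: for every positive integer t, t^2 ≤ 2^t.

t = 3

We need the least positive integer t for which t^2 > 2^t.
t = 1: t^2 = 1 and 2^t = 2, so 1 ≤ 2.
t = 2: t^2 = 4 and 2^t = 4, so 4 ≤ 4.
t = 3: t^2 = 9 and 2^t = 8, so 9 > 8.
Hence t = 3 is a counterexample.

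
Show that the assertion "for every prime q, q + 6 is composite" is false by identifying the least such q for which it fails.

q = 5

For q = 2, 3 the conclusion holds.
q = 5: q + 6 = 11, prime — not composite.
So q = 5 is the smallest counterexample.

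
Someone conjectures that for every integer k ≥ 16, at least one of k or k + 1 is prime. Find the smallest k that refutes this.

A counterexample is any integer k ≥ 16 such that k, k + 1 are both composite; we check each in order.
For k = 16, 17, 18, 19 the conclusion holds.
k = 20: 20 = 2 × 10; 21 = 3 × 7 — both composite.
Thus k = 20 disproves the claim, and no smaller k works.

k = 20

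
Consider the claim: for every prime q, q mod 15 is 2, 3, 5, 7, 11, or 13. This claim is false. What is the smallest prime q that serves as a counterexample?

We need the least prime q for which the claim fails.
q = 2: 2 mod 15 = 2.
q = 3: 3 mod 15 = 3.
q = 5: 5 mod 15 = 5.
q = 7: 7 mod 15 = 7.
q = 11: 11 mod 15 = 11.
q = 13: 13 mod 15 = 13.
q = 17: 17 mod 15 = 2.
q = 19: 19 mod 15 = 4 — not in {2, 3, 5, 7, 11, 13}.

q = 19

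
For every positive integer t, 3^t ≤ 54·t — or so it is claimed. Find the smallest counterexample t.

A counterexample is any positive integer t such that 3^t > 54·t; we check each in order.
For t = 1, 2, 3, 4, 5 the conclusion holds.
t = 6: 3^t = 729 and 54·t = 324, so 729 > 324.
So t = 6 is the smallest counterexample.

t = 6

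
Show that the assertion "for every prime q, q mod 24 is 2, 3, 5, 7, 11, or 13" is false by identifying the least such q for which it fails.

Check each prime q in order until the claim fails.
For q = 2, 3, 5, 7, 11, 13 the conclusion holds.
q = 17: 17 mod 24 = 17 — not in {2, 3, 5, 7, 11, 13}.

q = 17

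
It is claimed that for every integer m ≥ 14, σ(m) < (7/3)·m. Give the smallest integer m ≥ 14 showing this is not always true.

The first 10 eligible values, up to m = 23, all satisfy the conclusion.
m = 24: σ(24) = 60; 60 ≥ 56.
Thus m = 24 disproves the claim, and no smaller m works.

m = 24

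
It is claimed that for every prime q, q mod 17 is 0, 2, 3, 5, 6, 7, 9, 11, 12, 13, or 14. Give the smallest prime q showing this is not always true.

q = 59

We need the least prime q for which the claim fails.
For q = 2, 3, 5, 7, …, 43, 47, 53 the conclusion holds.
q = 59: 59 mod 17 = 8 — not in {0, 2, 3, 5, 6, 7, 9, 11, 12, 13, 14}.
Thus q = 59 disproves the claim, and no smaller q works.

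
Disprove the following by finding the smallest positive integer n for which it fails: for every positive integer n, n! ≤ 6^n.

We need the least positive integer n for which n! > 6^n.
For n = 1, 2, 3, 4, …, 11, 12, 13 the conclusion holds.
n = 14: n! = 87178291200 and 6^n = 78364164096, so 87178291200 > 78364164096.
So n = 14 is the smallest counterexample.

n = 14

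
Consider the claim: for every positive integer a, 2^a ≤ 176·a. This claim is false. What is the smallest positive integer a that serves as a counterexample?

a = 11

We need the least positive integer a for which 2^a > 176·a.
For a = 1, 2, 3, 4, 5, 6, 7, 8, 9, 10 the conclusion holds.
a = 11: 2^a = 2048 and 176·a = 1936, so 2048 > 1936.
Thus a = 11 disproves the claim, and no smaller a works.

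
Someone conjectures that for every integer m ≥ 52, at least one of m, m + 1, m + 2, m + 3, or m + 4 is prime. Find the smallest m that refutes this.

m = 54

A counterexample is any integer m ≥ 52 such that m, m + 1, m + 2, m + 3, m + 4 are all composite; we check each in order.
For m = 52, 53 the conclusion holds.
m = 54: 54 = 2 × 27; 55 = 5 × 11; 56 = 2 × 28; 57 = 3 × 19; 58 = 2 × 29 — all composite.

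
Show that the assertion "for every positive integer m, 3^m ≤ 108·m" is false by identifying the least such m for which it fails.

m = 6

A counterexample is any positive integer m such that 3^m > 108·m; we check each in order.
The first 5 eligible values, up to m = 5, all satisfy the conclusion.
m = 6: 3^m = 729 and 108·m = 648, so 729 > 648.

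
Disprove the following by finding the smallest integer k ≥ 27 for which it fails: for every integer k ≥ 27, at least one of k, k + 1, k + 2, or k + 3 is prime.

k = 32

For k = 27, 28, 29, 30, 31 the conclusion holds.
k = 32: 32 = 2 × 16; 33 = 3 × 11; 34 = 2 × 17; 35 = 5 × 7 — all composite.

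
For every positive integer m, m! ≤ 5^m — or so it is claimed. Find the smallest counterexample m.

We need the least positive integer m for which m! > 5^m.
For m = 1, 2, 3, 4, …, 9, 10, 11 the conclusion holds.
m = 12: m! = 479001600 and 5^m = 244140625, so 479001600 > 244140625.
Hence m = 12 is a counterexample.

m = 12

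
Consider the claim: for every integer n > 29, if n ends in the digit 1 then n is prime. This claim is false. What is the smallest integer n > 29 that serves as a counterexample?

n = 31: 31 ends in 1 and is prime.
n = 41: 41 ends in 1 and is prime.
n = 51: 51 ends in 1; 51 = 3 × 17, composite.
Thus n = 51 disproves the claim, and no smaller n works.

n = 51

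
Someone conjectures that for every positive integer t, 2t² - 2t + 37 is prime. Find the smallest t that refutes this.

t = 1: 2t² - 2t + 37 = 37, prime.
t = 2: 2t² - 2t + 37 = 41, prime.
t = 3: 2t² - 2t + 37 = 49 = 7 × 7, composite.

t = 3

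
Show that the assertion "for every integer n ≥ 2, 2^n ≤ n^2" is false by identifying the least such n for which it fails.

n = 5

Check each integer n ≥ 2 in order until 2^n > n^2.
n = 2: 2^n = 4 and n^2 = 4, so 4 ≤ 4.
n = 3: 2^n = 8 and n^2 = 9, so 8 ≤ 9.
n = 4: 2^n = 16 and n^2 = 16, so 16 ≤ 16.
n = 5: 2^n = 32 and n^2 = 25, so 32 > 25.
Thus n = 5 disproves the claim, and no smaller n works.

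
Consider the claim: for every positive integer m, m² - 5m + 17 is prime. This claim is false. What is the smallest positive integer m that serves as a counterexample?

A counterexample is any positive integer m such that m² - 5m + 17 is not prime; we check each in order.
For m = 1, 2, 3, 4, …, 10, 11, 12 the conclusion holds.
m = 13: m² - 5m + 17 = 121 = 11 × 11, composite.

m = 13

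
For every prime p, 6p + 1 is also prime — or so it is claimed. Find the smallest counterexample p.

p = 19

A counterexample is any prime p such that 6p + 1 is not prime; we check each in order.
The first 7 eligible values, up to p = 17, all satisfy the conclusion.
p = 19: 6p + 1 = 115 = 5 × 23, not prime.
So p = 19 is the smallest counterexample.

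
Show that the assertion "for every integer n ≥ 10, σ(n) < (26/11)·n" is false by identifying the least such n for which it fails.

n = 24

For n = 10, 11, 12, 13, …, 21, 22, 23 the conclusion holds.
n = 24: σ(24) = 60; 60 ≥ 624/11.
Hence n = 24 is a counterexample.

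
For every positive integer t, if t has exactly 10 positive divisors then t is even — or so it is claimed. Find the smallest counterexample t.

The first 9 eligible values, up to t = 368, all satisfy the conclusion.
t = 405: divisors of 405: 10 divisors; 405 is odd.

t = 405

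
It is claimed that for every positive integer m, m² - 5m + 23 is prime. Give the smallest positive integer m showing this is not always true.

m = 19

Check each positive integer m in order until m² - 5m + 23 is not prime.
The first 18 eligible values, up to m = 18, all satisfy the conclusion.
m = 19: m² - 5m + 23 = 289 = 17 × 17, composite.
Hence m = 19 is a counterexample.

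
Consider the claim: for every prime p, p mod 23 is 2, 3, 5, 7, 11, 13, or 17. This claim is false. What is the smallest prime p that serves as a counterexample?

p = 19

For p = 2, 3, 5, 7, 11, 13, 17 the conclusion holds.
p = 19: 19 mod 23 = 19 — not in {2, 3, 5, 7, 11, 13, 17}.
Hence p = 19 is a counterexample.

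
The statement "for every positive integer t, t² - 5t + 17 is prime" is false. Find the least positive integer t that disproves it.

t = 13

The first 12 eligible values, up to t = 12, all satisfy the conclusion.
t = 13: t² - 5t + 17 = 121 = 11 × 11, composite.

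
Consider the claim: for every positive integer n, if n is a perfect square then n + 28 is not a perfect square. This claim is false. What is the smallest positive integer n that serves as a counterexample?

A counterexample is any positive integer n such that n is a perfect square but n + 28 is a perfect square; we check each in order.
The first 5 eligible values, up to n = 25, all satisfy the conclusion.
n = 36: 36 = 6² and 36 + 28 = 64 = 8².
So n = 36 is the smallest counterexample.

n = 36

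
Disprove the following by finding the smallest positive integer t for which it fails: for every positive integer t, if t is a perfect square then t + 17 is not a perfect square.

A counterexample is any positive integer t such that t is a perfect square but t + 17 is a perfect square; we check each in order.
t = 1: 1 + 17 = 18, not a perfect square.
t = 4: 4 + 17 = 21, not a perfect square.
t = 9: 9 + 17 = 26, not a perfect square.
t = 16: 16 + 17 = 33, not a perfect square.
t = 25: 25 + 17 = 42, not a perfect square.
t = 36: 36 + 17 = 53, not a perfect square.
t = 49: 49 + 17 = 66, not a perfect square.
t = 64: 64 = 8² and 64 + 17 = 81 = 9².
Hence t = 64 is a counterexample.

t = 64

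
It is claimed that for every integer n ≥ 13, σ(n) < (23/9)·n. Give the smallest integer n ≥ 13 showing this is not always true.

Check each integer n ≥ 13 in order until the claim fails.
For n = 13, 14, 15, 16, …, 45, 46, 47 the conclusion holds.
n = 48: σ(48) = 124; 124 ≥ 368/3.
Hence n = 48 is a counterexample.

n = 48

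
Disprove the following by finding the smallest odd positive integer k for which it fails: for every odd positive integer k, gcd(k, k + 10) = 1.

k = 5

A counterexample is any odd positive integer k such that gcd(k, k + 10) > 1; we check each in order.
k = 1: gcd(1, 11) = 1.
k = 3: gcd(3, 13) = 1.
k = 5: gcd(5, 15) = 5.
Hence k = 5 is a counterexample.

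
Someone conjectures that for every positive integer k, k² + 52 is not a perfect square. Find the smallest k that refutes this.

We need the least positive integer k for which k² + 52 is a perfect square.
The first 11 eligible values, up to k = 11, all satisfy the conclusion.
k = 12: 12² + 52 = 196 = 14², a perfect square.
Thus k = 12 disproves the claim, and no smaller k works.

k = 12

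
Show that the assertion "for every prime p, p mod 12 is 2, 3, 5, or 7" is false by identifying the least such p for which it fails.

The first 4 eligible values, up to p = 7, all satisfy the conclusion.
p = 11: 11 mod 12 = 11 — not in {2, 3, 5, 7}.
Hence p = 11 is a counterexample.

p = 11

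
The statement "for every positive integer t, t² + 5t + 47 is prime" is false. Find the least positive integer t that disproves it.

t = 38

A counterexample is any positive integer t such that t² + 5t + 47 is not prime; we check each in order.
For t = 1, 2, 3, 4, …, 35, 36, 37 the conclusion holds.
t = 38: t² + 5t + 47 = 1681 = 41 × 41, composite.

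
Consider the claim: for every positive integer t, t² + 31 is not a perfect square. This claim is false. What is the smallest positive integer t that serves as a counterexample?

t = 15

Check each positive integer t in order until t² + 31 is a perfect square.
For t = 1, 2, 3, 4, …, 12, 13, 14 the conclusion holds.
t = 15: 15² + 31 = 256 = 16², a perfect square.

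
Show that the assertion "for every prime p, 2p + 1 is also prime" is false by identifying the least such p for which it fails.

p = 7

For p = 2, 3, 5 the conclusion holds.
p = 7: 2p + 1 = 15 = 3 × 5, not prime.
So p = 7 is the smallest counterexample.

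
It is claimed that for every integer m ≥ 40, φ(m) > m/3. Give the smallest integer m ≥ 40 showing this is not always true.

m = 42

For m = 40, 41 the conclusion holds.
m = 42: φ(42) = 12 and 42/3 = 14, so φ(42) ≤ 42/3.
Hence m = 42 is a counterexample.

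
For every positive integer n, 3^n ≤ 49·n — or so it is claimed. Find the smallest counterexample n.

n = 6

For n = 1, 2, 3, 4, 5 the conclusion holds.
n = 6: 3^n = 729 and 49·n = 294, so 729 > 294.
So n = 6 is the smallest counterexample.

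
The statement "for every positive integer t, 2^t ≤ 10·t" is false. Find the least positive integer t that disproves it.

Check each positive integer t in order until 2^t > 10·t.
The first 5 eligible values, up to t = 5, all satisfy the conclusion.
t = 6: 2^t = 64 and 10·t = 60, so 64 > 60.

t = 6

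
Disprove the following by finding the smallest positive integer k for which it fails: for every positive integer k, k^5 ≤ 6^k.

k = 3

Check each positive integer k in order until k^5 > 6^k.
k = 1: k^5 = 1 and 6^k = 6, so 1 ≤ 6.
k = 2: k^5 = 32 and 6^k = 36, so 32 ≤ 36.
k = 3: k^5 = 243 and 6^k = 216, so 243 > 216.
Thus k = 3 disproves the claim, and no smaller k works.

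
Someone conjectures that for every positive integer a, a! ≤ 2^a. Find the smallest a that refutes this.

a = 1: a! = 1 and 2^a = 2, so 1 ≤ 2.
a = 2: a! = 2 and 2^a = 4, so 2 ≤ 4.
a = 3: a! = 6 and 2^a = 8, so 6 ≤ 8.
a = 4: a! = 24 and 2^a = 16, so 24 > 16.
Thus a = 4 disproves the claim, and no smaller a works.

a = 4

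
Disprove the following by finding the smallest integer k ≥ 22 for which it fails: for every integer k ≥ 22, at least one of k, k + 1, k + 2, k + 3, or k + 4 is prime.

We need the least integer k ≥ 22 for which k, k + 1, k + 2, k + 3, k + 4 are all composite.
k = 22: 23 is prime.
k = 23: 23 is prime.
k = 24: 24 = 2 × 12; 25 = 5 × 5; 26 = 2 × 13; 27 = 3 × 9; 28 = 2 × 14 — all composite.

k = 24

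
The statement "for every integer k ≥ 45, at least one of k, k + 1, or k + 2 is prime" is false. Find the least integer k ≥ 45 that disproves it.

Check each integer k ≥ 45 in order until k, k + 1, k + 2 are all composite.
k = 45: 47 is prime.
k = 46: 47 is prime.
k = 47: 47 is prime.
k = 48: 48 = 2 × 24; 49 = 7 × 7; 50 = 2 × 25 — all composite.

k = 48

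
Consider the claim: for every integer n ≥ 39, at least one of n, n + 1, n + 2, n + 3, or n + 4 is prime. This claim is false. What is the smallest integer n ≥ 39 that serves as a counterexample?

n = 48

For n = 39, 40, 41, 42, 43, 44, 45, 46, 47 the conclusion holds.
n = 48: 48 = 2 × 24; 49 = 7 × 7; 50 = 2 × 25; 51 = 3 × 17; 52 = 2 × 26 — all composite.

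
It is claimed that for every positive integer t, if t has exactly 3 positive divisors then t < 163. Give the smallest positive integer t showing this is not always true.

t = 169

A counterexample is any positive integer t such that t has exactly 3 positive divisors but the claim fails; we check each in order.
t = 4: τ(4) = 3; 4 < 163.
t = 9: τ(9) = 3; 9 < 163.
t = 25: τ(25) = 3; 25 < 163.
t = 49: τ(49) = 3; 49 < 163.
t = 121: τ(121) = 3; 121 < 163.
t = 169: τ(169) = 3; 169 ≥ 163.
Thus t = 169 disproves the claim, and no smaller t works.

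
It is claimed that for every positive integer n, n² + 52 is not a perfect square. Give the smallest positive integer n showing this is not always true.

The first 11 eligible values, up to n = 11, all satisfy the conclusion.
n = 12: 12² + 52 = 196 = 14², a perfect square.

n = 12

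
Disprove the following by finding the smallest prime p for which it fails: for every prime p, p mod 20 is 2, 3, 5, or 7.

For p = 2, 3, 5, 7 the conclusion holds.
p = 11: 11 mod 20 = 11 — not in {2, 3, 5, 7}.
Thus p = 11 disproves the claim, and no smaller p works.

p = 11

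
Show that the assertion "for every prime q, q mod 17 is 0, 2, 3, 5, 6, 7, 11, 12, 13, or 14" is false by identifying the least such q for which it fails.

For q = 2, 3, 5, 7, …, 31, 37, 41 the conclusion holds.
q = 43: 43 mod 17 = 9 — not in {0, 2, 3, 5, 6, 7, 11, 12, 13, 14}.
Thus q = 43 disproves the claim, and no smaller q works.

q = 43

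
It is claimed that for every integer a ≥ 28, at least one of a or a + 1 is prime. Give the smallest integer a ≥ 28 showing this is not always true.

The first 4 eligible values, up to a = 31, all satisfy the conclusion.
a = 32: 32 = 2 × 16; 33 = 3 × 11 — both composite.

a = 32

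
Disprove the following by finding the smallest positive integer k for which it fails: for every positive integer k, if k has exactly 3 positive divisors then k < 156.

Check each positive integer k in order until k has exactly 3 positive divisors but the claim fails.
For k = 4, 9, 25, 49, 121 the conclusion holds.
k = 169: τ(169) = 3; 169 ≥ 156.
Hence k = 169 is a counterexample.

k = 169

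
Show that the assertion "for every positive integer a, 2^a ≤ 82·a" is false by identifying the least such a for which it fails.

a = 10

Check each positive integer a in order until 2^a > 82·a.
For a = 1, 2, 3, 4, 5, 6, 7, 8, 9 the conclusion holds.
a = 10: 2^a = 1024 and 82·a = 820, so 1024 > 820.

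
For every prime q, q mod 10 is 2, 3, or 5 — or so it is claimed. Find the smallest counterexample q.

Check each prime q in order until the claim fails.
For q = 2, 3, 5 the conclusion holds.
q = 7: 7 mod 10 = 7 — not in {2, 3, 5}.
Thus q = 7 disproves the claim, and no smaller q works.

q = 7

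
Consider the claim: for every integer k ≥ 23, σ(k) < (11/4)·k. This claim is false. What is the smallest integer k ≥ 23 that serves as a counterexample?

For k = 23, 24, 25, 26, …, 57, 58, 59 the conclusion holds.
k = 60: σ(60) = 168; 168 ≥ 165.

k = 60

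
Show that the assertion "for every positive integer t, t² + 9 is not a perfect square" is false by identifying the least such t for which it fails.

t = 4

Check each positive integer t in order until t² + 9 is a perfect square.
For t = 1, 2, 3 the conclusion holds.
t = 4: 4² + 9 = 25 = 5², a perfect square.
Hence t = 4 is a counterexample.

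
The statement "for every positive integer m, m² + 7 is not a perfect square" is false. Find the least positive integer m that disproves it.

m = 3

We need the least positive integer m for which m² + 7 is a perfect square.
m = 1: 1² + 7 = 8, not a perfect square.
m = 2: 2² + 7 = 11, not a perfect square.
m = 3: 3² + 7 = 16 = 4², a perfect square.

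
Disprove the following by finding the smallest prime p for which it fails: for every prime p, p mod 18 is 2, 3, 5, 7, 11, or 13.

p = 17

p = 2: 2 mod 18 = 2.
p = 3: 3 mod 18 = 3.
p = 5: 5 mod 18 = 5.
p = 7: 7 mod 18 = 7.
p = 11: 11 mod 18 = 11.
p = 13: 13 mod 18 = 13.
p = 17: 17 mod 18 = 17 — not in {2, 3, 5, 7, 11, 13}.
Hence p = 17 is a counterexample.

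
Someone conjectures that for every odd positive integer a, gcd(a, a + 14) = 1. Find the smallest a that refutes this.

a = 1: gcd(1, 15) = 1.
a = 3: gcd(3, 17) = 1.
a = 5: gcd(5, 19) = 1.
a = 7: gcd(7, 21) = 7.
Hence a = 7 is a counterexample.

a = 7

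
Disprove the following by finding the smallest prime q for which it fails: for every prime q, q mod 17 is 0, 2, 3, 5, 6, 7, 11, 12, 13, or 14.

q = 43

A counterexample is any prime q such that the claim fails; we check each in order.
For q = 2, 3, 5, 7, …, 31, 37, 41 the conclusion holds.
q = 43: 43 mod 17 = 9 — not in {0, 2, 3, 5, 6, 7, 11, 12, 13, 14}.
Hence q = 43 is a counterexample.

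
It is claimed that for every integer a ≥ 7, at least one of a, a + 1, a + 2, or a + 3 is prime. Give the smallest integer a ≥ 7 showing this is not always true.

a = 24

Check each integer a ≥ 7 in order until a, a + 1, a + 2, a + 3 are all composite.
The first 17 eligible values, up to a = 23, all satisfy the conclusion.
a = 24: 24 = 2 × 12; 25 = 5 × 5; 26 = 2 × 13; 27 = 3 × 9 — all composite.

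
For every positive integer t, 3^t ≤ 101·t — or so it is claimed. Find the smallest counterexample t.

t = 1: 3^t = 3 and 101·t = 101, so 3 ≤ 101.
t = 2: 3^t = 9 and 101·t = 202, so 9 ≤ 202.
t = 3: 3^t = 27 and 101·t = 303, so 27 ≤ 303.
t = 4: 3^t = 81 and 101·t = 404, so 81 ≤ 404.
t = 5: 3^t = 243 and 101·t = 505, so 243 ≤ 505.
t = 6: 3^t = 729 and 101·t = 606, so 729 > 606.
Thus t = 6 disproves the claim, and no smaller t works.

t = 6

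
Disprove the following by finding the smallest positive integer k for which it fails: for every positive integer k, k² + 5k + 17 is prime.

Check each positive integer k in order until k² + 5k + 17 is not prime.
The first 7 eligible values, up to k = 7, all satisfy the conclusion.
k = 8: k² + 5k + 17 = 121 = 11 × 11, composite.

k = 8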